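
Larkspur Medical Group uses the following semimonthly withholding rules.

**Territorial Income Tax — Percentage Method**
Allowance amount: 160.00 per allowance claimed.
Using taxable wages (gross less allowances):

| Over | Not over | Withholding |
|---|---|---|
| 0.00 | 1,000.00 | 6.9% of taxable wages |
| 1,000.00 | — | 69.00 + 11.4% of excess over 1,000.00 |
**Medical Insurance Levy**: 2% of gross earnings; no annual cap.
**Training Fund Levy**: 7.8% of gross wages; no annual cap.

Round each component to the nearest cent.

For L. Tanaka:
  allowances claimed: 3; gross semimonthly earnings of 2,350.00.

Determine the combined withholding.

Territorial Income Tax: taxable = 2,350.00 − 3×160.00 = 1,870.00
  69.00 + 11.4% × (1,870.00 − 1,000.00) = 69.00 + 11.4% × 870.00 = 168.18
Medical Insurance Levy: 2% × 2,350.00 = 47.00
Training Fund Levy: 7.8% × 2,350.00 = 183.30
Total: 168.18 + 47.00 + 183.30 = 398.48

398.48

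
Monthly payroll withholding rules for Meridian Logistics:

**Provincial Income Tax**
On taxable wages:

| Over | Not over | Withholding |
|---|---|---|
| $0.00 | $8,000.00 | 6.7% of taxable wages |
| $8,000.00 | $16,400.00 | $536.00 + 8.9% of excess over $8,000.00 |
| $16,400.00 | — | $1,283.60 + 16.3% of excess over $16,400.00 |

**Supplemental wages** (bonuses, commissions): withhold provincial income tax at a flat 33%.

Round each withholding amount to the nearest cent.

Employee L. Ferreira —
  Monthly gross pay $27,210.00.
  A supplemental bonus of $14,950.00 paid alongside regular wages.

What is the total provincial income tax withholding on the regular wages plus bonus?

$7,979.13

Provincial Income Tax: taxable = $27,210.00
  $1,283.60 + 16.3% × ($27,210.00 − $16,400.00) = $1,283.60 + 16.3% × $10,810.00 = $3,045.63
Supplemental (33% flat on bonus): 33% × $14,950.00 = $4,933.50
Total provincial income tax: $3,045.63 + $4,933.50 = $7,979.13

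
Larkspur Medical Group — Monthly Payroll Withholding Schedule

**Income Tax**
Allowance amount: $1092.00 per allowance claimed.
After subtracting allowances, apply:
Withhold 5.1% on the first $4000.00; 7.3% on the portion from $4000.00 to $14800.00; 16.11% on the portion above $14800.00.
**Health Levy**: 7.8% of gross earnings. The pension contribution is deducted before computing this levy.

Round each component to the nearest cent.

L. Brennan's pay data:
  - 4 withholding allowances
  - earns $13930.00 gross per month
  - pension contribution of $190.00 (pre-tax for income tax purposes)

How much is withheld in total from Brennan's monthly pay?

$1667.88

Income Tax: taxable = $13930.00 − $190.00 − 4×$1092.00 = $9372.00
  $204.00 + 7.3% × ($9372.00 − $4000.00) = $204.00 + 7.3% × $5372.00 = $596.16
Health Levy: 7.8% × $13740.00 = $1071.72
Total: $596.16 + $1071.72 = $1667.88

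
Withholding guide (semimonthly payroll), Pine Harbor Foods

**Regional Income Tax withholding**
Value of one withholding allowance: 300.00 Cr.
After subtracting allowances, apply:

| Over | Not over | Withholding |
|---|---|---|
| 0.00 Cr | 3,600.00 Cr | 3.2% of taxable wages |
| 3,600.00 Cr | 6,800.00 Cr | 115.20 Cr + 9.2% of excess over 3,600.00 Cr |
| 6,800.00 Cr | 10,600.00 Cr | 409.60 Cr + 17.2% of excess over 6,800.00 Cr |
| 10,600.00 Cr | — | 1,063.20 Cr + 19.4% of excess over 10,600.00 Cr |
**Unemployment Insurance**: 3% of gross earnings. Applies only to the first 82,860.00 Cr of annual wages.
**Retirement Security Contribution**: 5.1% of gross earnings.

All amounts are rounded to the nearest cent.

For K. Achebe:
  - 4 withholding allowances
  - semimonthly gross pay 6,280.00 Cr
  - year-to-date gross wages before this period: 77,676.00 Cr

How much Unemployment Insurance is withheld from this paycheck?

155.52 Cr

Unemployment Insurance: cap 82,860.00 Cr − YTD 77,676.00 Cr = 5,184.00 Cr subject; 3% × 5,184.00 Cr = 155.52 Cr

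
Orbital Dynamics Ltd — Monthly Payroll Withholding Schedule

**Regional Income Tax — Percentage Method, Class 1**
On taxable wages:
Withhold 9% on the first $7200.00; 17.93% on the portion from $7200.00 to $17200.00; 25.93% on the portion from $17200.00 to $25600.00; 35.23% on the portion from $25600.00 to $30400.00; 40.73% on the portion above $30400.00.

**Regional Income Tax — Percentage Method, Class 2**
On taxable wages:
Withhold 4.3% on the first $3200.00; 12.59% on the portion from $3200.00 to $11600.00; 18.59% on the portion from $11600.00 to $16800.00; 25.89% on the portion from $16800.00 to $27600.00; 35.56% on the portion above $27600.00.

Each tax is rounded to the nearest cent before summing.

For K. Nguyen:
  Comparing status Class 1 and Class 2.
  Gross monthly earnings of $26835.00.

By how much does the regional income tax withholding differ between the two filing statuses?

$294.31

Regional Income Tax (Class 1): taxable = $26835.00
  $4619.12 + 35.23% × ($26835.00 − $25600.00) = $4619.12 + 35.23% × $1235.00 = $5054.21
Regional Income Tax (Class 2): taxable = $26835.00
  $2161.84 + 25.89% × ($26835.00 − $16800.00) = $2161.84 + 25.89% × $10035.00 = $4759.90
Difference: |$5054.21 − $4759.90| = $294.31 (higher under Class 1)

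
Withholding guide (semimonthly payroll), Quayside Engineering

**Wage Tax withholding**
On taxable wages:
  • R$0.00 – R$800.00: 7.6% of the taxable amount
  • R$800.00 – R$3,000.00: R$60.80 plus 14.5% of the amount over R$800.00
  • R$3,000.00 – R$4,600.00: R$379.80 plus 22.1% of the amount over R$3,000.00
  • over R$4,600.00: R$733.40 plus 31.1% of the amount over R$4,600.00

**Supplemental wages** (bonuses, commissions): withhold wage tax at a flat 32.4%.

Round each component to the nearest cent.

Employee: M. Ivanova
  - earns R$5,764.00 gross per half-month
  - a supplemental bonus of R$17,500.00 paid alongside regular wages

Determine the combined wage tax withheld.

Wage Tax: taxable = R$5,764.00
  R$733.40 + 31.1% × (R$5,764.00 − R$4,600.00) = R$733.40 + 31.1% × R$1,164.00 = R$1,095.40
Supplemental (32.4% flat on bonus): 32.4% × R$17,500.00 = R$5,670.00
Total wage tax: R$1,095.40 + R$5,670.00 = R$6,765.40

R$6,765.40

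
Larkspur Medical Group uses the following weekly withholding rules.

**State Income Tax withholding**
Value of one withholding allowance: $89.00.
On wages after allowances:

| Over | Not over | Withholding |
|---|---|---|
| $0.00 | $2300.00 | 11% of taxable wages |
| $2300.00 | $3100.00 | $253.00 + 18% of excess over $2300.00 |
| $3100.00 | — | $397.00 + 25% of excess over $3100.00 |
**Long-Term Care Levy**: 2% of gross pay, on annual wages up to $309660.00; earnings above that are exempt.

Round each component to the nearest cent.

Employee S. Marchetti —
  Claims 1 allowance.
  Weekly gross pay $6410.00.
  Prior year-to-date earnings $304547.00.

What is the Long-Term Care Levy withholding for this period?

$102.26

Long-Term Care Levy: cap $309660.00 − YTD $304547.00 = $5113.00 subject; 2% × $5113.00 = $102.26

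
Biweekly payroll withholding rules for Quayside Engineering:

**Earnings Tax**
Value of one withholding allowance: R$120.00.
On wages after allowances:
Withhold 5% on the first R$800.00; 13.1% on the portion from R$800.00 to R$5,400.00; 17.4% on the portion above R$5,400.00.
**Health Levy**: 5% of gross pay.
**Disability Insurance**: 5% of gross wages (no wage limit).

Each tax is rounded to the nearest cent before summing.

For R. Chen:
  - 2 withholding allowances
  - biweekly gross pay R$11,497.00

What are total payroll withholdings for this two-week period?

R$2,811.42

Earnings Tax: taxable = R$11,497.00 − 2×R$120.00 = R$11,257.00
  R$642.60 + 17.4% × (R$11,257.00 − R$5,400.00) = R$642.60 + 17.4% × R$5,857.00 = R$1,661.72
Health Levy: 5% × R$11,497.00 = R$574.85
Disability Insurance: 5% × R$11,497.00 = R$574.85
Total: R$1,661.72 + R$574.85 + R$574.85 = R$2,811.42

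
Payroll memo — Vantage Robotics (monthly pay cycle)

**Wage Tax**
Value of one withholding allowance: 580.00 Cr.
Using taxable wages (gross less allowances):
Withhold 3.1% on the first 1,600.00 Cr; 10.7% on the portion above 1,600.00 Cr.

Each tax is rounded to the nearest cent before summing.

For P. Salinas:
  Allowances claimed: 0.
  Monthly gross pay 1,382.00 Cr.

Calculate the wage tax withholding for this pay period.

42.84 Cr

Wage Tax: taxable = 1,382.00 Cr
  3.1% × 1,382.00 Cr = 42.84 Cr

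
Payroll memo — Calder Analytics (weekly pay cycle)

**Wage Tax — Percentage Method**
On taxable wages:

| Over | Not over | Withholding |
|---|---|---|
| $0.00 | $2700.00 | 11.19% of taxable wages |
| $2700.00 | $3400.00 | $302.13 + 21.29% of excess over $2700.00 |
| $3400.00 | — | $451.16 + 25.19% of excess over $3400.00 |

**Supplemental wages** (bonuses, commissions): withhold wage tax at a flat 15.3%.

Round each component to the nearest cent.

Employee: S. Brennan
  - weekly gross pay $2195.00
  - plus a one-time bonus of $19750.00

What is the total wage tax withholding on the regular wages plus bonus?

$3267.37

Wage Tax: taxable = $2195.00
  11.19% × $2195.00 = $245.62
Supplemental (15.3% flat on bonus): 15.3% × $19750.00 = $3021.75
Total wage tax: $245.62 + $3021.75 = $3267.37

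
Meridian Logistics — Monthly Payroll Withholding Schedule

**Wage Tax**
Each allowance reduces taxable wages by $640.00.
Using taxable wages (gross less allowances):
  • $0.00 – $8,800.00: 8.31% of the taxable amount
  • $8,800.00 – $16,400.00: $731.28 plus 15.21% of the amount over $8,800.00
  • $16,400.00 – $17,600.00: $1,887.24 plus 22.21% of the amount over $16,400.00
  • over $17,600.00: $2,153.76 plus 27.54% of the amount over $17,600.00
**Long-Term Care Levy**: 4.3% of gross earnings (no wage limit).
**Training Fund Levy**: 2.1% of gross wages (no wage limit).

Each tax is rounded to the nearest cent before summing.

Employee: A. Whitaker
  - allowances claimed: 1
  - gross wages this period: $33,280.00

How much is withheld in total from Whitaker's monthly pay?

$8,425.70

Wage Tax: taxable = $33,280.00 − 1×$640.00 = $32,640.00
  $2,153.76 + 27.54% × ($32,640.00 − $17,600.00) = $2,153.76 + 27.54% × $15,040.00 = $6,295.78
Long-Term Care Levy: 4.3% × $33,280.00 = $1,431.04
Training Fund Levy: 2.1% × $33,280.00 = $698.88
Total: $6,295.78 + $1,431.04 + $698.88 = $8,425.70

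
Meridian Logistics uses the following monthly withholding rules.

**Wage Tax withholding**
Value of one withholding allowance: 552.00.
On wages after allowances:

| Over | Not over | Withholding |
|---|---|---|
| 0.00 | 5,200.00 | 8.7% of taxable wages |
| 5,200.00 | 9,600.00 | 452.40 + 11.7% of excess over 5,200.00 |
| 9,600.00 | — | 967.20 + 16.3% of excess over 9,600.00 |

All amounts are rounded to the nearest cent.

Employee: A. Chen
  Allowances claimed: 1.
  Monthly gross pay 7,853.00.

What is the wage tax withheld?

Wage Tax: taxable = 7,853.00 − 1×552.00 = 7,301.00
  452.40 + 11.7% × (7,301.00 − 5,200.00) = 452.40 + 11.7% × 2,101.00 = 698.22

698.22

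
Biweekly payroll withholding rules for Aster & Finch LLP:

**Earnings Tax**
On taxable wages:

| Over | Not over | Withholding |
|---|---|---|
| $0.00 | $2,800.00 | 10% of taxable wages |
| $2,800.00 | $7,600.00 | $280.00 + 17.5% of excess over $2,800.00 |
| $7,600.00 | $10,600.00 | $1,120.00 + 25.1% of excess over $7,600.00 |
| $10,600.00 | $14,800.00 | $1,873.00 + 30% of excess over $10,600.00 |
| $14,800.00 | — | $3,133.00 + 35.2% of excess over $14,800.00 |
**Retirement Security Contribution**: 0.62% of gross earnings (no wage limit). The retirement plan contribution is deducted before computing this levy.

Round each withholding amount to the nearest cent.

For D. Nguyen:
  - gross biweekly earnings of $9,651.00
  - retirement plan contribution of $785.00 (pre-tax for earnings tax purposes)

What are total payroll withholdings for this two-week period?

Earnings Tax: taxable = $9,651.00 − $785.00 = $8,866.00
  $1,120.00 + 25.1% × ($8,866.00 − $7,600.00) = $1,120.00 + 25.1% × $1,266.00 = $1,437.77
Retirement Security Contribution: 0.62% × $8,866.00 = $54.97
Total: $1,437.77 + $54.97 = $1,492.74

$1,492.74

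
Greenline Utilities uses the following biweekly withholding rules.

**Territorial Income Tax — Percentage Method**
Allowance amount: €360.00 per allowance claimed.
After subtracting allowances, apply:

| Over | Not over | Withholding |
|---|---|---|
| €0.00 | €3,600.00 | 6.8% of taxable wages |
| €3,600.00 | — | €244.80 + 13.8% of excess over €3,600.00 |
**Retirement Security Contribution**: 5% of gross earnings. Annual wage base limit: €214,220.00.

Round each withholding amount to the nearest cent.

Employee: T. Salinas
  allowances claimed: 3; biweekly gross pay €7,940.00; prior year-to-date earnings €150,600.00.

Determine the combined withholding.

Territorial Income Tax: taxable = €7,940.00 − 3×€360.00 = €6,860.00
  €244.80 + 13.8% × (€6,860.00 − €3,600.00) = €244.80 + 13.8% × €3,260.00 = €694.68
Retirement Security Contribution: 5% × €7,940.00 = €397.00
Total: €694.68 + €397.00 = €1,091.68

€1,091.68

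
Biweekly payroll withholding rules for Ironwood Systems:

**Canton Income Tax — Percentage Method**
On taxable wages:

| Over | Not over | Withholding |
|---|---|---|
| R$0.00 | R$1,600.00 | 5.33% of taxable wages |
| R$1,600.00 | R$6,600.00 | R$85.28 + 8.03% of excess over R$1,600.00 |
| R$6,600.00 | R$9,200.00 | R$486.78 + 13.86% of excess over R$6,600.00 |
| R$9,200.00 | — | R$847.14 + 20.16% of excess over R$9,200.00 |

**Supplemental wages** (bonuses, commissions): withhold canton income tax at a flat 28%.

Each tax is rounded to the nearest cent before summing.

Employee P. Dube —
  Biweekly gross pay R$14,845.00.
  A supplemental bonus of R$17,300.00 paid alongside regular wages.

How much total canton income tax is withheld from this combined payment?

Canton Income Tax: taxable = R$14,845.00
  R$847.14 + 20.16% × (R$14,845.00 − R$9,200.00) = R$847.14 + 20.16% × R$5,645.00 = R$1,985.17
Supplemental (28% flat on bonus): 28% × R$17,300.00 = R$4,844.00
Total canton income tax: R$1,985.17 + R$4,844.00 = R$6,829.17

R$6,829.17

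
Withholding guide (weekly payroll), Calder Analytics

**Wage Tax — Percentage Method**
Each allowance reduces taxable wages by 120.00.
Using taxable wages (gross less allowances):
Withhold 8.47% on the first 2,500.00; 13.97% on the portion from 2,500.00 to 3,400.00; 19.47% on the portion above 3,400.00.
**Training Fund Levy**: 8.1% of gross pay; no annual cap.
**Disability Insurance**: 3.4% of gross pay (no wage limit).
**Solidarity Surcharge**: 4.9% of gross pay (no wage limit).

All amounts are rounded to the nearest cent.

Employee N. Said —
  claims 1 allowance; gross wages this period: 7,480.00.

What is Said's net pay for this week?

Wage Tax: taxable = 7,480.00 − 1×120.00 = 7,360.00
  337.48 + 19.47% × (7,360.00 − 3,400.00) = 337.48 + 19.47% × 3,960.00 = 1,108.49
Training Fund Levy: 8.1% × 7,480.00 = 605.88
Disability Insurance: 3.4% × 7,480.00 = 254.32
Solidarity Surcharge: 4.9% × 7,480.00 = 366.52
Total withheld: 1,108.49 + 605.88 + 254.32 + 366.52 = 2,335.21
Net pay: 7,480.00 − 2,335.21 = 5,144.79

5,144.79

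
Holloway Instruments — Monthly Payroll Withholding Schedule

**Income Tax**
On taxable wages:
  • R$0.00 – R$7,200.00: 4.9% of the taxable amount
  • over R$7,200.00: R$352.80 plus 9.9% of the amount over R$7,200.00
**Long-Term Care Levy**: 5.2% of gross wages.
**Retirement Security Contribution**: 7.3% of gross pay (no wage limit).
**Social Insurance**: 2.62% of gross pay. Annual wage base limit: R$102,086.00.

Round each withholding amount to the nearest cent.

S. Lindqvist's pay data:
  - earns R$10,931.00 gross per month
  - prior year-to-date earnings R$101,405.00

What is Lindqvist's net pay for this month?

Income Tax: taxable = R$10,931.00
  R$352.80 + 9.9% × (R$10,931.00 − R$7,200.00) = R$352.80 + 9.9% × R$3,731.00 = R$722.17
Long-Term Care Levy: 5.2% × R$10,931.00 = R$568.41
Retirement Security Contribution: 7.3% × R$10,931.00 = R$797.96
Social Insurance: cap R$102,086.00 − YTD R$101,405.00 = R$681.00 subject; 2.62% × R$681.00 = R$17.84
Total withheld: R$722.17 + R$568.41 + R$797.96 + R$17.84 = R$2,106.38
Net pay: R$10,931.00 − R$2,106.38 = R$8,824.62

R$8,824.62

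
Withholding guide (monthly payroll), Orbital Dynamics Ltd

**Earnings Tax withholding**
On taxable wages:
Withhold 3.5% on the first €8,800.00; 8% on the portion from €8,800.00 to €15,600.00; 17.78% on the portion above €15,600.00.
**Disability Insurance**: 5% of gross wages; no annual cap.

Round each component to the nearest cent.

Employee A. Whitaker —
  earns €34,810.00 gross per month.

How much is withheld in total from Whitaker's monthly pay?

Earnings Tax: taxable = €34,810.00
  €852.00 + 17.78% × (€34,810.00 − €15,600.00) = €852.00 + 17.78% × €19,210.00 = €4,267.54
Disability Insurance: 5% × €34,810.00 = €1,740.50
Total: €4,267.54 + €1,740.50 = €6,008.04

€6,008.04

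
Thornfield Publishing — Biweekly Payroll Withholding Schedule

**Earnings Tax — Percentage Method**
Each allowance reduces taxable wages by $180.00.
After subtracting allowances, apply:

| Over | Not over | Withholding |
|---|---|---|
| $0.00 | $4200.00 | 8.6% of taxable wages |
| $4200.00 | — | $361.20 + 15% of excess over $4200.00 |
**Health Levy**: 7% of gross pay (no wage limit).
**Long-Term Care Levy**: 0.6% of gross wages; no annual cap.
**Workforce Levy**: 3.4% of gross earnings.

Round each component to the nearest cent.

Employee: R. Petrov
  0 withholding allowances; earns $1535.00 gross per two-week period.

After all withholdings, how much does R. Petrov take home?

Earnings Tax: taxable = $1535.00
  8.6% × $1535.00 = $132.01
Health Levy: 7% × $1535.00 = $107.45
Long-Term Care Levy: 0.6% × $1535.00 = $9.21
Workforce Levy: 3.4% × $1535.00 = $52.19
Total withheld: $132.01 + $107.45 + $9.21 + $52.19 = $300.86
Net pay: $1535.00 − $300.86 = $1234.14

$1234.14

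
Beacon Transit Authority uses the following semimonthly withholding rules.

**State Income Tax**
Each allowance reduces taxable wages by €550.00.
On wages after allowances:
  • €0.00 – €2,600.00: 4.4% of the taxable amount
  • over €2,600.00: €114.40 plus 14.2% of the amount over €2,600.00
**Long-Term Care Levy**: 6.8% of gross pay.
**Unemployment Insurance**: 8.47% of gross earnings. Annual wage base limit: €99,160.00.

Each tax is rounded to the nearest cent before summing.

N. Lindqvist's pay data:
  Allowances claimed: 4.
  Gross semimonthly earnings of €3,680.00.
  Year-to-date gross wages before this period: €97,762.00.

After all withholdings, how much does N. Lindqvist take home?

State Income Tax: taxable = €3,680.00 − 4×€550.00 = €1,480.00
  4.4% × €1,480.00 = €65.12
Long-Term Care Levy: 6.8% × €3,680.00 = €250.24
Unemployment Insurance: cap €99,160.00 − YTD €97,762.00 = €1,398.00 subject; 8.47% × €1,398.00 = €118.41
Total withheld: €65.12 + €250.24 + €118.41 = €433.77
Net pay: €3,680.00 − €433.77 = €3,246.23

€3,246.23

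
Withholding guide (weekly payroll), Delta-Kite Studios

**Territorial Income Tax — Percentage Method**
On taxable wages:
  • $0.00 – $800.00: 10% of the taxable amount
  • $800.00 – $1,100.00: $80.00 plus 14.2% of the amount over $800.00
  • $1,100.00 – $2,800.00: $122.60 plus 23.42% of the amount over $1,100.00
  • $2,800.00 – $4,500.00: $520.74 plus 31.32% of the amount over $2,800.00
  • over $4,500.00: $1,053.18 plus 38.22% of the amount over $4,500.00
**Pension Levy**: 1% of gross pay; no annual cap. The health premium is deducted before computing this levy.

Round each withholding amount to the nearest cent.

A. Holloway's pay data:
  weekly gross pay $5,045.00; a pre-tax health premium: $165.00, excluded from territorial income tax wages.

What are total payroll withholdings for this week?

$1,247.22

Territorial Income Tax: taxable = $5,045.00 − $165.00 = $4,880.00
  $1,053.18 + 38.22% × ($4,880.00 − $4,500.00) = $1,053.18 + 38.22% × $380.00 = $1,198.42
Pension Levy: 1% × $4,880.00 = $48.80
Total: $1,198.42 + $48.80 = $1,247.22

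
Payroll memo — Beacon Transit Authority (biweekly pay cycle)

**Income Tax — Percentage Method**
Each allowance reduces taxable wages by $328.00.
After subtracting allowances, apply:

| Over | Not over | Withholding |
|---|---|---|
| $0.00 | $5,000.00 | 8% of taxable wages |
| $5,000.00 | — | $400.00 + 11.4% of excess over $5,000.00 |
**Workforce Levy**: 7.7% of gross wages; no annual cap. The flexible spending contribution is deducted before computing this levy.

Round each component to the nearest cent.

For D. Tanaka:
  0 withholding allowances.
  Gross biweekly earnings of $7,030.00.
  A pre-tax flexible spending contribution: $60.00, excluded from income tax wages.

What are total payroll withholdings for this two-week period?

Income Tax: taxable = $7,030.00 − $60.00 = $6,970.00
  $400.00 + 11.4% × ($6,970.00 − $5,000.00) = $400.00 + 11.4% × $1,970.00 = $624.58
Workforce Levy: 7.7% × $6,970.00 = $536.69
Total: $624.58 + $536.69 = $1,161.27

$1,161.27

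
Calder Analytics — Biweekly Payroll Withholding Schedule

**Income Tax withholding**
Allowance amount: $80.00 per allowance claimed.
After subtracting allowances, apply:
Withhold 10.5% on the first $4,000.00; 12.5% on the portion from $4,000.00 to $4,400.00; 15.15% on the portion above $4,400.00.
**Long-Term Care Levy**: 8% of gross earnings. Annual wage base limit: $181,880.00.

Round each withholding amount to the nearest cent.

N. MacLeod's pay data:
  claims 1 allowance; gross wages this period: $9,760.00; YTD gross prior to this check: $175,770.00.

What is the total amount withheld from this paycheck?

$1,758.72

Income Tax: taxable = $9,760.00 − 1×$80.00 = $9,680.00
  $470.00 + 15.15% × ($9,680.00 − $4,400.00) = $470.00 + 15.15% × $5,280.00 = $1,269.92
Long-Term Care Levy: cap $181,880.00 − YTD $175,770.00 = $6,110.00 subject; 8% × $6,110.00 = $488.80
Total: $1,269.92 + $488.80 = $1,758.72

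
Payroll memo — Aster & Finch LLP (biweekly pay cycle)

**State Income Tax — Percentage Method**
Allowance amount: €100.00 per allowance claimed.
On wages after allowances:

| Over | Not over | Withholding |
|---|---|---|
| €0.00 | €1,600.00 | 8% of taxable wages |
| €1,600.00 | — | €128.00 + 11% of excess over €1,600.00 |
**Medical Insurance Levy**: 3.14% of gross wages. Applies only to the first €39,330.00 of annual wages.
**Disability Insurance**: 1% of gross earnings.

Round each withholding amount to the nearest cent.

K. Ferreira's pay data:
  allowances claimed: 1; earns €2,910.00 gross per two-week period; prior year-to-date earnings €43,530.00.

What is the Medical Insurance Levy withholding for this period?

€0.00

Medical Insurance Levy: YTD €43,530.00 ≥ cap €39,330.00 → €0.00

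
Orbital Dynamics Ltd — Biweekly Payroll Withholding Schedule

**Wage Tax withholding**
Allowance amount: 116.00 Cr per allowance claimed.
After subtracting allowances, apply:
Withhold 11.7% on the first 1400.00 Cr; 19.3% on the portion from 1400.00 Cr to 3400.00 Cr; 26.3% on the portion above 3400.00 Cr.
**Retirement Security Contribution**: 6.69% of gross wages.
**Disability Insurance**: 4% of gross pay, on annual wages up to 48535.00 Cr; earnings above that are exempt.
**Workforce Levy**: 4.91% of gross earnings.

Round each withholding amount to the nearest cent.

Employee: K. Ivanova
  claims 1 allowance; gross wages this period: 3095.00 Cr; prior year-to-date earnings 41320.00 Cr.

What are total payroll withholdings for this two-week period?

Wage Tax: taxable = 3095.00 Cr − 1×116.00 Cr = 2979.00 Cr
  163.80 Cr + 19.3% × (2979.00 Cr − 1400.00 Cr) = 163.80 Cr + 19.3% × 1579.00 Cr = 468.55 Cr
Retirement Security Contribution: 6.69% × 3095.00 Cr = 207.06 Cr
Disability Insurance: 4% × 3095.00 Cr = 123.80 Cr
Workforce Levy: 4.91% × 3095.00 Cr = 151.96 Cr
Total: 468.55 Cr + 207.06 Cr + 123.80 Cr + 151.96 Cr = 951.37 Cr

951.37 Cr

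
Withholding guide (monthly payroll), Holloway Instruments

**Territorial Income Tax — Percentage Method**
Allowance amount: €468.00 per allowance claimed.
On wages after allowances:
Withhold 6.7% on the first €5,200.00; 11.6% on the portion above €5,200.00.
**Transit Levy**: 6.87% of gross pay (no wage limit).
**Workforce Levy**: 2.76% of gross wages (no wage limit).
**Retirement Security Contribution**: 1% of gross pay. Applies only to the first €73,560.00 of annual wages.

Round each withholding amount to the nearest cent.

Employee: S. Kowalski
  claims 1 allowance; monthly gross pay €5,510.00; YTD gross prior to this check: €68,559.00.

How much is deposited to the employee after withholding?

Territorial Income Tax: taxable = €5,510.00 − 1×€468.00 = €5,042.00
  6.7% × €5,042.00 = €337.81
Transit Levy: 6.87% × €5,510.00 = €378.54
Workforce Levy: 2.76% × €5,510.00 = €152.08
Retirement Security Contribution: cap €73,560.00 − YTD €68,559.00 = €5,001.00 subject; 1% × €5,001.00 = €50.01
Total withheld: €337.81 + €378.54 + €152.08 + €50.01 = €918.44
Net pay: €5,510.00 − €918.44 = €4,591.56

€4,591.56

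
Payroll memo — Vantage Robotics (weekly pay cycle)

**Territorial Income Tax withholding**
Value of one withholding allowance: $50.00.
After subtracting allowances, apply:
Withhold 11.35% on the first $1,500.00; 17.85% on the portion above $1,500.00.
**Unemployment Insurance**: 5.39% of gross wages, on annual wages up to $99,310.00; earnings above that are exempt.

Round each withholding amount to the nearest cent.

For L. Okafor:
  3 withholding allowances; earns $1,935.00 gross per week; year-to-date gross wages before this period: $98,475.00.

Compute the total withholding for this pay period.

$266.13

Territorial Income Tax: taxable = $1,935.00 − 3×$50.00 = $1,785.00
  $170.25 + 17.85% × ($1,785.00 − $1,500.00) = $170.25 + 17.85% × $285.00 = $221.12
Unemployment Insurance: cap $99,310.00 − YTD $98,475.00 = $835.00 subject; 5.39% × $835.00 = $45.01
Total: $221.12 + $45.01 = $266.13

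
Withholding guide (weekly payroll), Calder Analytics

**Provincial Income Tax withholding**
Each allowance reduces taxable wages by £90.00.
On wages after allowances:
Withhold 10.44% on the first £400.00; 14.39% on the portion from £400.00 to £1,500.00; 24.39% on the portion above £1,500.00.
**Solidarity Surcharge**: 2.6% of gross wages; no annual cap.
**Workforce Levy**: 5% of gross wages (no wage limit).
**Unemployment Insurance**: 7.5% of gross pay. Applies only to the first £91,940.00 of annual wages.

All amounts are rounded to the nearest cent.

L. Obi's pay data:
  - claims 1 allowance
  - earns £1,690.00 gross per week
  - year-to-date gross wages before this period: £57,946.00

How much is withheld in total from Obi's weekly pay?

£479.63

Provincial Income Tax: taxable = £1,690.00 − 1×£90.00 = £1,600.00
  £200.05 + 24.39% × (£1,600.00 − £1,500.00) = £200.05 + 24.39% × £100.00 = £224.44
Solidarity Surcharge: 2.6% × £1,690.00 = £43.94
Workforce Levy: 5% × £1,690.00 = £84.50
Unemployment Insurance: 7.5% × £1,690.00 = £126.75
Total: £224.44 + £43.94 + £84.50 + £126.75 = £479.63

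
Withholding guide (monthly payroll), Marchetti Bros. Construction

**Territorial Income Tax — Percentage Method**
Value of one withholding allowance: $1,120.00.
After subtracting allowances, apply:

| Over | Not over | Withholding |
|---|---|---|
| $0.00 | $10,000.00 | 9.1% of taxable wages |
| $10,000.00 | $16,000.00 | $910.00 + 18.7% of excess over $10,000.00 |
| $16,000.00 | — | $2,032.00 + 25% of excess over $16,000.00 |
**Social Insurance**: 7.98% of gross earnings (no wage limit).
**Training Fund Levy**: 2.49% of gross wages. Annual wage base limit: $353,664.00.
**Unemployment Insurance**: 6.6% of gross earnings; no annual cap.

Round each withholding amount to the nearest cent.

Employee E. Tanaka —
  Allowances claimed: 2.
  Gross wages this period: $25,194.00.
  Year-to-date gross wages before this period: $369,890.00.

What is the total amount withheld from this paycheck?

Territorial Income Tax: taxable = $25,194.00 − 2×$1,120.00 = $22,954.00
  $2,032.00 + 25% × ($22,954.00 − $16,000.00) = $2,032.00 + 25% × $6,954.00 = $3,770.50
Social Insurance: 7.98% × $25,194.00 = $2,010.48
Training Fund Levy: YTD $369,890.00 ≥ cap $353,664.00 → $0.00
Unemployment Insurance: 6.6% × $25,194.00 = $1,662.80
Total: $3,770.50 + $2,010.48 + $0.00 + $1,662.80 = $7,443.78

$7,443.78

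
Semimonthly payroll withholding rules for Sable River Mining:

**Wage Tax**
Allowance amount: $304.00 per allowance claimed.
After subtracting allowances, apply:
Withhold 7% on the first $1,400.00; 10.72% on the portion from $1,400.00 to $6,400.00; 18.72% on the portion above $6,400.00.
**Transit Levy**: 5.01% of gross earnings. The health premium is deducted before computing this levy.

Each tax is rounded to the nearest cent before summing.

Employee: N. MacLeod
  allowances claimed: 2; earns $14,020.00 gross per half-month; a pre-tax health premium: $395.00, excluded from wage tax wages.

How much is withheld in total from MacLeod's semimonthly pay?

Wage Tax: taxable = $14,020.00 − $395.00 − 2×$304.00 = $13,017.00
  $634.00 + 18.72% × ($13,017.00 − $6,400.00) = $634.00 + 18.72% × $6,617.00 = $1,872.70
Transit Levy: 5.01% × $13,625.00 = $682.61
Total: $1,872.70 + $682.61 = $2,555.31

$2,555.31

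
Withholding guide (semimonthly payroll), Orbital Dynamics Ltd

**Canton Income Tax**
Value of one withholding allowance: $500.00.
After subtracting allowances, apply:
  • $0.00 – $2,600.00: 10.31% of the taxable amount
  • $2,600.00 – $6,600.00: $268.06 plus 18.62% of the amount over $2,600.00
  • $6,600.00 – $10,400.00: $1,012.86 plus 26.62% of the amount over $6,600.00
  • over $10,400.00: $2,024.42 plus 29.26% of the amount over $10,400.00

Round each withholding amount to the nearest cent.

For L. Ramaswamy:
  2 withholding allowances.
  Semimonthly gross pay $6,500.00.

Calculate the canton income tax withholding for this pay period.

$808.04

Canton Income Tax: taxable = $6,500.00 − 2×$500.00 = $5,500.00
  $268.06 + 18.62% × ($5,500.00 − $2,600.00) = $268.06 + 18.62% × $2,900.00 = $808.04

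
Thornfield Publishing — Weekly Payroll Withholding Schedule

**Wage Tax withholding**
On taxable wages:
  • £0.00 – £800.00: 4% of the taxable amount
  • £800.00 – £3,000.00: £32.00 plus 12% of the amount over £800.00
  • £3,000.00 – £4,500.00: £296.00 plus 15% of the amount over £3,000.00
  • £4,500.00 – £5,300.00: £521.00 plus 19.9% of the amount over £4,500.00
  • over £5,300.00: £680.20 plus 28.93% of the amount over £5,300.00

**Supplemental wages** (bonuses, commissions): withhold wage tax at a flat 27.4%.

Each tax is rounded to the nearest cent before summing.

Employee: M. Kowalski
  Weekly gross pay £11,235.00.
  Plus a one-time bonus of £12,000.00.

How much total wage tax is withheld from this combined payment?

£5,685.20

Wage Tax: taxable = £11,235.00
  £680.20 + 28.93% × (£11,235.00 − £5,300.00) = £680.20 + 28.93% × £5,935.00 = £2,397.20
Supplemental (27.4% flat on bonus): 27.4% × £12,000.00 = £3,288.00
Total wage tax: £2,397.20 + £3,288.00 = £5,685.20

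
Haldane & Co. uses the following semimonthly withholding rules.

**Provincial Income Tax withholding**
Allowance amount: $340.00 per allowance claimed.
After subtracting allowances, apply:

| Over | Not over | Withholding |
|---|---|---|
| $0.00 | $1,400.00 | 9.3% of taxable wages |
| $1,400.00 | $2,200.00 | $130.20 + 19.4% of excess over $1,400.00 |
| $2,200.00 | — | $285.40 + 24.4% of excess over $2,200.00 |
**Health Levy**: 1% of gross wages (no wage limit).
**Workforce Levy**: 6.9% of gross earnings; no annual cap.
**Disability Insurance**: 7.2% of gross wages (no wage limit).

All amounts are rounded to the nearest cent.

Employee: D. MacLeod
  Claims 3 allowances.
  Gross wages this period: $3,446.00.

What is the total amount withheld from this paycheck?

Provincial Income Tax: taxable = $3,446.00 − 3×$340.00 = $2,426.00
  $285.40 + 24.4% × ($2,426.00 − $2,200.00) = $285.40 + 24.4% × $226.00 = $340.54
Health Levy: 1% × $3,446.00 = $34.46
Workforce Levy: 6.9% × $3,446.00 = $237.77
Disability Insurance: 7.2% × $3,446.00 = $248.11
Total: $340.54 + $34.46 + $237.77 + $248.11 = $860.88

$860.88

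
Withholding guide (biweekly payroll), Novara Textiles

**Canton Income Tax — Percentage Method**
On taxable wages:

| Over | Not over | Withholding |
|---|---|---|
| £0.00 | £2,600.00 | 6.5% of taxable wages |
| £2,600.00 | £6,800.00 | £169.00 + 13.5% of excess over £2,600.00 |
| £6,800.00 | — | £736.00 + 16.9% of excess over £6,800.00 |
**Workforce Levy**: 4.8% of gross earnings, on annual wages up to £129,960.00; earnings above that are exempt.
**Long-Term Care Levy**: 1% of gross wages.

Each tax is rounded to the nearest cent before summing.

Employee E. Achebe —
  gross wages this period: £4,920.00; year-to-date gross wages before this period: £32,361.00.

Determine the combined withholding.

Canton Income Tax: taxable = £4,920.00
  £169.00 + 13.5% × (£4,920.00 − £2,600.00) = £169.00 + 13.5% × £2,320.00 = £482.20
Workforce Levy: 4.8% × £4,920.00 = £236.16
Long-Term Care Levy: 1% × £4,920.00 = £49.20
Total: £482.20 + £236.16 + £49.20 = £767.56

£767.56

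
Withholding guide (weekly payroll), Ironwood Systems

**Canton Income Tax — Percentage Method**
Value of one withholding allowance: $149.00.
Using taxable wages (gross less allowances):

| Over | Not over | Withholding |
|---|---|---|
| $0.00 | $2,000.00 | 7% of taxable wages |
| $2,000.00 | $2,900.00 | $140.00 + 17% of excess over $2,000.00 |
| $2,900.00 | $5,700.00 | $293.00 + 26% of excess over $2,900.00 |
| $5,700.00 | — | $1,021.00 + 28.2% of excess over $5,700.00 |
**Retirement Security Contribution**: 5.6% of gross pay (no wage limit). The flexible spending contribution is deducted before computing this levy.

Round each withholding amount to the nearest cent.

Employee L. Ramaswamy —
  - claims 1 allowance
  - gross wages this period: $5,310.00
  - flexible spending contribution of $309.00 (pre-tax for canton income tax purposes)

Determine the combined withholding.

Canton Income Tax: taxable = $5,310.00 − $309.00 − 1×$149.00 = $4,852.00
  $293.00 + 26% × ($4,852.00 − $2,900.00) = $293.00 + 26% × $1,952.00 = $800.52
Retirement Security Contribution: 5.6% × $5,001.00 = $280.06
Total: $800.52 + $280.06 = $1,080.58

$1,080.58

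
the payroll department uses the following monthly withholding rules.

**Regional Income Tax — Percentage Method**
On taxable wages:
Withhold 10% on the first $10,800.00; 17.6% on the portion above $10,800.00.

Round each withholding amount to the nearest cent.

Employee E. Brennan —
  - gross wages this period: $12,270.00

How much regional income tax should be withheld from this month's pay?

Regional Income Tax: taxable = $12,270.00
  $1,080.00 + 17.6% × ($12,270.00 − $10,800.00) = $1,080.00 + 17.6% × $1,470.00 = $1,338.72

$1,338.72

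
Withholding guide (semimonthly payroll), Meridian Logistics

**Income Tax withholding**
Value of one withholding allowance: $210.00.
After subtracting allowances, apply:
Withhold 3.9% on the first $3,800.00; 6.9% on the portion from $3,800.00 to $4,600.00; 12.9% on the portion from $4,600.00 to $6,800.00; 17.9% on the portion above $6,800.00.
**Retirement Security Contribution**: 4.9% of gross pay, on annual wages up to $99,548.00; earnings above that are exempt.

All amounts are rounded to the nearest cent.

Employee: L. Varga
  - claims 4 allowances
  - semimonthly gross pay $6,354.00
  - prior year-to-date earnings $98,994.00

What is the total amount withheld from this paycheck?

$348.46

Income Tax: taxable = $6,354.00 − 4×$210.00 = $5,514.00
  $203.40 + 12.9% × ($5,514.00 − $4,600.00) = $203.40 + 12.9% × $914.00 = $321.31
Retirement Security Contribution: cap $99,548.00 − YTD $98,994.00 = $554.00 subject; 4.9% × $554.00 = $27.15
Total: $321.31 + $27.15 = $348.46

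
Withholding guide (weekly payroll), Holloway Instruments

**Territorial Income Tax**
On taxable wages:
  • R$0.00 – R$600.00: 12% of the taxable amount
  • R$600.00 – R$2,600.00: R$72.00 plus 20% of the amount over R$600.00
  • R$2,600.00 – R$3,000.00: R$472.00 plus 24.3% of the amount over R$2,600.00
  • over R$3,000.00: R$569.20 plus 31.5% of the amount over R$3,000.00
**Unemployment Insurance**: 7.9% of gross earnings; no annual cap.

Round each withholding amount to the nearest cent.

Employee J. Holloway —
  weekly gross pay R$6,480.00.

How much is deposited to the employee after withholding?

R$4,302.68

Territorial Income Tax: taxable = R$6,480.00
  R$569.20 + 31.5% × (R$6,480.00 − R$3,000.00) = R$569.20 + 31.5% × R$3,480.00 = R$1,665.40
Unemployment Insurance: 7.9% × R$6,480.00 = R$511.92
Total withheld: R$1,665.40 + R$511.92 = R$2,177.32
Net pay: R$6,480.00 − R$2,177.32 = R$4,302.68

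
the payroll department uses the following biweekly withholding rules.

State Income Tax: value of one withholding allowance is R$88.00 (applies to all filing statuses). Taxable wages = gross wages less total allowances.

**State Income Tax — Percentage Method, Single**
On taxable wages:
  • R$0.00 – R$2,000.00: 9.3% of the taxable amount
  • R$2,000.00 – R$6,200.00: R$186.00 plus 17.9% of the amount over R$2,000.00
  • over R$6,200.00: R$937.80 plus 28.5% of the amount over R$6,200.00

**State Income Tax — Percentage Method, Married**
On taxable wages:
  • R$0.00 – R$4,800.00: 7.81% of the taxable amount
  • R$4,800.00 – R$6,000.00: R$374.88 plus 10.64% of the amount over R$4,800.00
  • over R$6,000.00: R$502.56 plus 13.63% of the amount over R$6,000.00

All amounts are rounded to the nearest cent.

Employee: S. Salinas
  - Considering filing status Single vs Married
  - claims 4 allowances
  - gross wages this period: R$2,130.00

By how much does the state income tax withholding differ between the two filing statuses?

R$26.49

State Income Tax (Single): taxable = R$2,130.00 − 4×R$88.00 = R$1,778.00
  9.3% × R$1,778.00 = R$165.35
State Income Tax (Married): taxable = R$2,130.00 − 4×R$88.00 = R$1,778.00
  7.81% × R$1,778.00 = R$138.86
Difference: |R$165.35 − R$138.86| = R$26.49 (higher under Single)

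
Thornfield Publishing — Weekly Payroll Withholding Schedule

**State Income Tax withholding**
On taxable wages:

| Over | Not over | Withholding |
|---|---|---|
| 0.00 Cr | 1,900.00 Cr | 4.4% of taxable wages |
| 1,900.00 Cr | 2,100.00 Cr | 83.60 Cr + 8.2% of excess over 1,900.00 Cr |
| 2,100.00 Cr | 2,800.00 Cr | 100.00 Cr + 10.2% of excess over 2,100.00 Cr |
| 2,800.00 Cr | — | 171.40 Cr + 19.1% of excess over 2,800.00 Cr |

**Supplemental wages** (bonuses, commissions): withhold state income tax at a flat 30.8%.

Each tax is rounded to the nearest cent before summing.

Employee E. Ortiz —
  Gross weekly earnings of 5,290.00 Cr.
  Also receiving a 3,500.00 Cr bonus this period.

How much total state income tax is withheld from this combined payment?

1,724.99 Cr

State Income Tax: taxable = 5,290.00 Cr
  171.40 Cr + 19.1% × (5,290.00 Cr − 2,800.00 Cr) = 171.40 Cr + 19.1% × 2,490.00 Cr = 646.99 Cr
Supplemental (30.8% flat on bonus): 30.8% × 3,500.00 Cr = 1,078.00 Cr
Total state income tax: 646.99 Cr + 1,078.00 Cr = 1,724.99 Cr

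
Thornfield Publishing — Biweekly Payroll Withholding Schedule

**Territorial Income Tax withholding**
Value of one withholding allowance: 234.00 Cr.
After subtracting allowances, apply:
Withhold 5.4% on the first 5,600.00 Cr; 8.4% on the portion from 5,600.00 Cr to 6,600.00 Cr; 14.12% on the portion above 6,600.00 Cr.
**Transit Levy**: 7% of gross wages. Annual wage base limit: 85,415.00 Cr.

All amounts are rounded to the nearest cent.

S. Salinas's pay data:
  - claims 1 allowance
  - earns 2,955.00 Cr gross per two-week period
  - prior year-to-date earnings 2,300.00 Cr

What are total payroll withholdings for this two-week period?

Territorial Income Tax: taxable = 2,955.00 Cr − 1×234.00 Cr = 2,721.00 Cr
  5.4% × 2,721.00 Cr = 146.93 Cr
Transit Levy: 7% × 2,955.00 Cr = 206.85 Cr
Total: 146.93 Cr + 206.85 Cr = 353.78 Cr

353.78 Cr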